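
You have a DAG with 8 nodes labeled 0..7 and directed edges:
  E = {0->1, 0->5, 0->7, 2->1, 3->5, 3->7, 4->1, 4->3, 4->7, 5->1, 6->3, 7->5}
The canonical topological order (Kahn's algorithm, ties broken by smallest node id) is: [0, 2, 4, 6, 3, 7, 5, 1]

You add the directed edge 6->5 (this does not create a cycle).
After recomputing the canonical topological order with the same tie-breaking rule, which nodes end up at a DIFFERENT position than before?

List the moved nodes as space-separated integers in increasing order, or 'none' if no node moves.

Old toposort: [0, 2, 4, 6, 3, 7, 5, 1]
Added edge 6->5
Recompute Kahn (smallest-id tiebreak):
  initial in-degrees: [0, 4, 0, 2, 0, 4, 0, 3]
  ready (indeg=0): [0, 2, 4, 6]
  pop 0: indeg[1]->3; indeg[5]->3; indeg[7]->2 | ready=[2, 4, 6] | order so far=[0]
  pop 2: indeg[1]->2 | ready=[4, 6] | order so far=[0, 2]
  pop 4: indeg[1]->1; indeg[3]->1; indeg[7]->1 | ready=[6] | order so far=[0, 2, 4]
  pop 6: indeg[3]->0; indeg[5]->2 | ready=[3] | order so far=[0, 2, 4, 6]
  pop 3: indeg[5]->1; indeg[7]->0 | ready=[7] | order so far=[0, 2, 4, 6, 3]
  pop 7: indeg[5]->0 | ready=[5] | order so far=[0, 2, 4, 6, 3, 7]
  pop 5: indeg[1]->0 | ready=[1] | order so far=[0, 2, 4, 6, 3, 7, 5]
  pop 1: no out-edges | ready=[] | order so far=[0, 2, 4, 6, 3, 7, 5, 1]
New canonical toposort: [0, 2, 4, 6, 3, 7, 5, 1]
Compare positions:
  Node 0: index 0 -> 0 (same)
  Node 1: index 7 -> 7 (same)
  Node 2: index 1 -> 1 (same)
  Node 3: index 4 -> 4 (same)
  Node 4: index 2 -> 2 (same)
  Node 5: index 6 -> 6 (same)
  Node 6: index 3 -> 3 (same)
  Node 7: index 5 -> 5 (same)
Nodes that changed position: none

Answer: none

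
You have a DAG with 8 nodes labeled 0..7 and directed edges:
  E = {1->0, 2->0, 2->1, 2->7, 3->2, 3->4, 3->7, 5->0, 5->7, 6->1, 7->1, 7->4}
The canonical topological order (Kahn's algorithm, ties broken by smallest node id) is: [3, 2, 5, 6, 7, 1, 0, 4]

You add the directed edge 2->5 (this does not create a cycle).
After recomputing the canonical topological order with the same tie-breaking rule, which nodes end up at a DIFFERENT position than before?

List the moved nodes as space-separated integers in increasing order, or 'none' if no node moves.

Old toposort: [3, 2, 5, 6, 7, 1, 0, 4]
Added edge 2->5
Recompute Kahn (smallest-id tiebreak):
  initial in-degrees: [3, 3, 1, 0, 2, 1, 0, 3]
  ready (indeg=0): [3, 6]
  pop 3: indeg[2]->0; indeg[4]->1; indeg[7]->2 | ready=[2, 6] | order so far=[3]
  pop 2: indeg[0]->2; indeg[1]->2; indeg[5]->0; indeg[7]->1 | ready=[5, 6] | order so far=[3, 2]
  pop 5: indeg[0]->1; indeg[7]->0 | ready=[6, 7] | order so far=[3, 2, 5]
  pop 6: indeg[1]->1 | ready=[7] | order so far=[3, 2, 5, 6]
  pop 7: indeg[1]->0; indeg[4]->0 | ready=[1, 4] | order so far=[3, 2, 5, 6, 7]
  pop 1: indeg[0]->0 | ready=[0, 4] | order so far=[3, 2, 5, 6, 7, 1]
  pop 0: no out-edges | ready=[4] | order so far=[3, 2, 5, 6, 7, 1, 0]
  pop 4: no out-edges | ready=[] | order so far=[3, 2, 5, 6, 7, 1, 0, 4]
New canonical toposort: [3, 2, 5, 6, 7, 1, 0, 4]
Compare positions:
  Node 0: index 6 -> 6 (same)
  Node 1: index 5 -> 5 (same)
  Node 2: index 1 -> 1 (same)
  Node 3: index 0 -> 0 (same)
  Node 4: index 7 -> 7 (same)
  Node 5: index 2 -> 2 (same)
  Node 6: index 3 -> 3 (same)
  Node 7: index 4 -> 4 (same)
Nodes that changed position: none

Answer: none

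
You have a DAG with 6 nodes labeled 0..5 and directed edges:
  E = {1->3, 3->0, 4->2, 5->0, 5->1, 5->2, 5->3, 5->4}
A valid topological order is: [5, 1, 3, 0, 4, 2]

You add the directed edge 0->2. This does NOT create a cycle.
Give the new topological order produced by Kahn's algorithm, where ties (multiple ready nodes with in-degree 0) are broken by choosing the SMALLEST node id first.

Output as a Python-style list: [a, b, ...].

Answer: [5, 1, 3, 0, 4, 2]

Derivation:
Old toposort: [5, 1, 3, 0, 4, 2]
Added edge: 0->2
Position of 0 (3) < position of 2 (5). Old order still valid.
Run Kahn's algorithm (break ties by smallest node id):
  initial in-degrees: [2, 1, 3, 2, 1, 0]
  ready (indeg=0): [5]
  pop 5: indeg[0]->1; indeg[1]->0; indeg[2]->2; indeg[3]->1; indeg[4]->0 | ready=[1, 4] | order so far=[5]
  pop 1: indeg[3]->0 | ready=[3, 4] | order so far=[5, 1]
  pop 3: indeg[0]->0 | ready=[0, 4] | order so far=[5, 1, 3]
  pop 0: indeg[2]->1 | ready=[4] | order so far=[5, 1, 3, 0]
  pop 4: indeg[2]->0 | ready=[2] | order so far=[5, 1, 3, 0, 4]
  pop 2: no out-edges | ready=[] | order so far=[5, 1, 3, 0, 4, 2]
  Result: [5, 1, 3, 0, 4, 2]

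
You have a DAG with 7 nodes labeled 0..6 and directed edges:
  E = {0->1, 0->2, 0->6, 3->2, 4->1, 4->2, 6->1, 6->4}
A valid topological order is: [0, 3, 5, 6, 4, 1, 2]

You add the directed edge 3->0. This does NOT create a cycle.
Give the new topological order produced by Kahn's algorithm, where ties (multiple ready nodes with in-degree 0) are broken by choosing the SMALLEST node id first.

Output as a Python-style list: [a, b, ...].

Old toposort: [0, 3, 5, 6, 4, 1, 2]
Added edge: 3->0
Position of 3 (1) > position of 0 (0). Must reorder: 3 must now come before 0.
Run Kahn's algorithm (break ties by smallest node id):
  initial in-degrees: [1, 3, 3, 0, 1, 0, 1]
  ready (indeg=0): [3, 5]
  pop 3: indeg[0]->0; indeg[2]->2 | ready=[0, 5] | order so far=[3]
  pop 0: indeg[1]->2; indeg[2]->1; indeg[6]->0 | ready=[5, 6] | order so far=[3, 0]
  pop 5: no out-edges | ready=[6] | order so far=[3, 0, 5]
  pop 6: indeg[1]->1; indeg[4]->0 | ready=[4] | order so far=[3, 0, 5, 6]
  pop 4: indeg[1]->0; indeg[2]->0 | ready=[1, 2] | order so far=[3, 0, 5, 6, 4]
  pop 1: no out-edges | ready=[2] | order so far=[3, 0, 5, 6, 4, 1]
  pop 2: no out-edges | ready=[] | order so far=[3, 0, 5, 6, 4, 1, 2]
  Result: [3, 0, 5, 6, 4, 1, 2]

Answer: [3, 0, 5, 6, 4, 1, 2]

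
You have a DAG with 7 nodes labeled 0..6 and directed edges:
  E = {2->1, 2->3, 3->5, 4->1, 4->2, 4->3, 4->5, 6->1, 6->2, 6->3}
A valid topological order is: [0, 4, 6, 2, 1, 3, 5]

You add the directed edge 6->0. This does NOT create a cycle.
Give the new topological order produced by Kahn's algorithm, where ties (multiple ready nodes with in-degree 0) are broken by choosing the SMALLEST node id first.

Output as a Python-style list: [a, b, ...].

Old toposort: [0, 4, 6, 2, 1, 3, 5]
Added edge: 6->0
Position of 6 (2) > position of 0 (0). Must reorder: 6 must now come before 0.
Run Kahn's algorithm (break ties by smallest node id):
  initial in-degrees: [1, 3, 2, 3, 0, 2, 0]
  ready (indeg=0): [4, 6]
  pop 4: indeg[1]->2; indeg[2]->1; indeg[3]->2; indeg[5]->1 | ready=[6] | order so far=[4]
  pop 6: indeg[0]->0; indeg[1]->1; indeg[2]->0; indeg[3]->1 | ready=[0, 2] | order so far=[4, 6]
  pop 0: no out-edges | ready=[2] | order so far=[4, 6, 0]
  pop 2: indeg[1]->0; indeg[3]->0 | ready=[1, 3] | order so far=[4, 6, 0, 2]
  pop 1: no out-edges | ready=[3] | order so far=[4, 6, 0, 2, 1]
  pop 3: indeg[5]->0 | ready=[5] | order so far=[4, 6, 0, 2, 1, 3]
  pop 5: no out-edges | ready=[] | order so far=[4, 6, 0, 2, 1, 3, 5]
  Result: [4, 6, 0, 2, 1, 3, 5]

Answer: [4, 6, 0, 2, 1, 3, 5]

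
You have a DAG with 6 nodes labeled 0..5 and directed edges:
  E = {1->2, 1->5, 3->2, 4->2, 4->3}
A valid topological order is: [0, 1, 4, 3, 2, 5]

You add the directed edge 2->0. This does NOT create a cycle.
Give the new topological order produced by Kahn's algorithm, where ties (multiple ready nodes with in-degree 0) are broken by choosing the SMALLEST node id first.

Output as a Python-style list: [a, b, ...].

Old toposort: [0, 1, 4, 3, 2, 5]
Added edge: 2->0
Position of 2 (4) > position of 0 (0). Must reorder: 2 must now come before 0.
Run Kahn's algorithm (break ties by smallest node id):
  initial in-degrees: [1, 0, 3, 1, 0, 1]
  ready (indeg=0): [1, 4]
  pop 1: indeg[2]->2; indeg[5]->0 | ready=[4, 5] | order so far=[1]
  pop 4: indeg[2]->1; indeg[3]->0 | ready=[3, 5] | order so far=[1, 4]
  pop 3: indeg[2]->0 | ready=[2, 5] | order so far=[1, 4, 3]
  pop 2: indeg[0]->0 | ready=[0, 5] | order so far=[1, 4, 3, 2]
  pop 0: no out-edges | ready=[5] | order so far=[1, 4, 3, 2, 0]
  pop 5: no out-edges | ready=[] | order so far=[1, 4, 3, 2, 0, 5]
  Result: [1, 4, 3, 2, 0, 5]

Answer: [1, 4, 3, 2, 0, 5]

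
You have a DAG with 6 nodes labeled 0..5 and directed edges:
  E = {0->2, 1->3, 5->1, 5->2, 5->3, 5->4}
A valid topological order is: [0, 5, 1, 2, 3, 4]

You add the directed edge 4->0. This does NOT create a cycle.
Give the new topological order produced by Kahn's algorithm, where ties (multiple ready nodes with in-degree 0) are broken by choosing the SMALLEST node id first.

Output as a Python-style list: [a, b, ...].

Old toposort: [0, 5, 1, 2, 3, 4]
Added edge: 4->0
Position of 4 (5) > position of 0 (0). Must reorder: 4 must now come before 0.
Run Kahn's algorithm (break ties by smallest node id):
  initial in-degrees: [1, 1, 2, 2, 1, 0]
  ready (indeg=0): [5]
  pop 5: indeg[1]->0; indeg[2]->1; indeg[3]->1; indeg[4]->0 | ready=[1, 4] | order so far=[5]
  pop 1: indeg[3]->0 | ready=[3, 4] | order so far=[5, 1]
  pop 3: no out-edges | ready=[4] | order so far=[5, 1, 3]
  pop 4: indeg[0]->0 | ready=[0] | order so far=[5, 1, 3, 4]
  pop 0: indeg[2]->0 | ready=[2] | order so far=[5, 1, 3, 4, 0]
  pop 2: no out-edges | ready=[] | order so far=[5, 1, 3, 4, 0, 2]
  Result: [5, 1, 3, 4, 0, 2]

Answer: [5, 1, 3, 4, 0, 2]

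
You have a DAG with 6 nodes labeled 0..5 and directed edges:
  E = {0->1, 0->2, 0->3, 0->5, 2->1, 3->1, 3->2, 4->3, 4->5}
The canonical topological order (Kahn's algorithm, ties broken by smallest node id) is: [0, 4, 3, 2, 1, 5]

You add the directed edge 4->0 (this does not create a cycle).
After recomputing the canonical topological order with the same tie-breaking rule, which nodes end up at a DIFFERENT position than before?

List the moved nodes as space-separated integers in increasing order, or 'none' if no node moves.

Answer: 0 4

Derivation:
Old toposort: [0, 4, 3, 2, 1, 5]
Added edge 4->0
Recompute Kahn (smallest-id tiebreak):
  initial in-degrees: [1, 3, 2, 2, 0, 2]
  ready (indeg=0): [4]
  pop 4: indeg[0]->0; indeg[3]->1; indeg[5]->1 | ready=[0] | order so far=[4]
  pop 0: indeg[1]->2; indeg[2]->1; indeg[3]->0; indeg[5]->0 | ready=[3, 5] | order so far=[4, 0]
  pop 3: indeg[1]->1; indeg[2]->0 | ready=[2, 5] | order so far=[4, 0, 3]
  pop 2: indeg[1]->0 | ready=[1, 5] | order so far=[4, 0, 3, 2]
  pop 1: no out-edges | ready=[5] | order so far=[4, 0, 3, 2, 1]
  pop 5: no out-edges | ready=[] | order so far=[4, 0, 3, 2, 1, 5]
New canonical toposort: [4, 0, 3, 2, 1, 5]
Compare positions:
  Node 0: index 0 -> 1 (moved)
  Node 1: index 4 -> 4 (same)
  Node 2: index 3 -> 3 (same)
  Node 3: index 2 -> 2 (same)
  Node 4: index 1 -> 0 (moved)
  Node 5: index 5 -> 5 (same)
Nodes that changed position: 0 4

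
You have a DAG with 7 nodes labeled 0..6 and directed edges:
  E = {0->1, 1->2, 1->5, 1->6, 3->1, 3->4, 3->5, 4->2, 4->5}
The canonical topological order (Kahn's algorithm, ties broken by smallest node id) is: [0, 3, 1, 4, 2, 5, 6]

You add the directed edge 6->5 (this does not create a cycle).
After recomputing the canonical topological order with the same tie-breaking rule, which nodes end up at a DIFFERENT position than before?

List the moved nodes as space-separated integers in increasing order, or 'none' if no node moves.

Old toposort: [0, 3, 1, 4, 2, 5, 6]
Added edge 6->5
Recompute Kahn (smallest-id tiebreak):
  initial in-degrees: [0, 2, 2, 0, 1, 4, 1]
  ready (indeg=0): [0, 3]
  pop 0: indeg[1]->1 | ready=[3] | order so far=[0]
  pop 3: indeg[1]->0; indeg[4]->0; indeg[5]->3 | ready=[1, 4] | order so far=[0, 3]
  pop 1: indeg[2]->1; indeg[5]->2; indeg[6]->0 | ready=[4, 6] | order so far=[0, 3, 1]
  pop 4: indeg[2]->0; indeg[5]->1 | ready=[2, 6] | order so far=[0, 3, 1, 4]
  pop 2: no out-edges | ready=[6] | order so far=[0, 3, 1, 4, 2]
  pop 6: indeg[5]->0 | ready=[5] | order so far=[0, 3, 1, 4, 2, 6]
  pop 5: no out-edges | ready=[] | order so far=[0, 3, 1, 4, 2, 6, 5]
New canonical toposort: [0, 3, 1, 4, 2, 6, 5]
Compare positions:
  Node 0: index 0 -> 0 (same)
  Node 1: index 2 -> 2 (same)
  Node 2: index 4 -> 4 (same)
  Node 3: index 1 -> 1 (same)
  Node 4: index 3 -> 3 (same)
  Node 5: index 5 -> 6 (moved)
  Node 6: index 6 -> 5 (moved)
Nodes that changed position: 5 6

Answer: 5 6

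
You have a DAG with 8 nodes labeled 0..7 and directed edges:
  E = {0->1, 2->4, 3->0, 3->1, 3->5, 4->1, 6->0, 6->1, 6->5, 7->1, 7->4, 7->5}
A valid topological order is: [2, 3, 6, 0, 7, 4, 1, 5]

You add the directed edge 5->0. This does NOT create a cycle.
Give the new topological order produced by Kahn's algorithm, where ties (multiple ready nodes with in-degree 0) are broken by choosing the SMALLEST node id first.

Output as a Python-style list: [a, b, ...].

Answer: [2, 3, 6, 7, 4, 5, 0, 1]

Derivation:
Old toposort: [2, 3, 6, 0, 7, 4, 1, 5]
Added edge: 5->0
Position of 5 (7) > position of 0 (3). Must reorder: 5 must now come before 0.
Run Kahn's algorithm (break ties by smallest node id):
  initial in-degrees: [3, 5, 0, 0, 2, 3, 0, 0]
  ready (indeg=0): [2, 3, 6, 7]
  pop 2: indeg[4]->1 | ready=[3, 6, 7] | order so far=[2]
  pop 3: indeg[0]->2; indeg[1]->4; indeg[5]->2 | ready=[6, 7] | order so far=[2, 3]
  pop 6: indeg[0]->1; indeg[1]->3; indeg[5]->1 | ready=[7] | order so far=[2, 3, 6]
  pop 7: indeg[1]->2; indeg[4]->0; indeg[5]->0 | ready=[4, 5] | order so far=[2, 3, 6, 7]
  pop 4: indeg[1]->1 | ready=[5] | order so far=[2, 3, 6, 7, 4]
  pop 5: indeg[0]->0 | ready=[0] | order so far=[2, 3, 6, 7, 4, 5]
  pop 0: indeg[1]->0 | ready=[1] | order so far=[2, 3, 6, 7, 4, 5, 0]
  pop 1: no out-edges | ready=[] | order so far=[2, 3, 6, 7, 4, 5, 0, 1]
  Result: [2, 3, 6, 7, 4, 5, 0, 1]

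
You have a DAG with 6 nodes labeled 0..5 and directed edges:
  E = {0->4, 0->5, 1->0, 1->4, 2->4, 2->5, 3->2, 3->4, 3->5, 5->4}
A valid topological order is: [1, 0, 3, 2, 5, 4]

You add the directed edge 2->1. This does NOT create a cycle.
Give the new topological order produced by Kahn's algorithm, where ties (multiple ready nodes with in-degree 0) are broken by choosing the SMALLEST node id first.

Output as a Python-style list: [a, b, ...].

Answer: [3, 2, 1, 0, 5, 4]

Derivation:
Old toposort: [1, 0, 3, 2, 5, 4]
Added edge: 2->1
Position of 2 (3) > position of 1 (0). Must reorder: 2 must now come before 1.
Run Kahn's algorithm (break ties by smallest node id):
  initial in-degrees: [1, 1, 1, 0, 5, 3]
  ready (indeg=0): [3]
  pop 3: indeg[2]->0; indeg[4]->4; indeg[5]->2 | ready=[2] | order so far=[3]
  pop 2: indeg[1]->0; indeg[4]->3; indeg[5]->1 | ready=[1] | order so far=[3, 2]
  pop 1: indeg[0]->0; indeg[4]->2 | ready=[0] | order so far=[3, 2, 1]
  pop 0: indeg[4]->1; indeg[5]->0 | ready=[5] | order so far=[3, 2, 1, 0]
  pop 5: indeg[4]->0 | ready=[4] | order so far=[3, 2, 1, 0, 5]
  pop 4: no out-edges | ready=[] | order so far=[3, 2, 1, 0, 5, 4]
  Result: [3, 2, 1, 0, 5, 4]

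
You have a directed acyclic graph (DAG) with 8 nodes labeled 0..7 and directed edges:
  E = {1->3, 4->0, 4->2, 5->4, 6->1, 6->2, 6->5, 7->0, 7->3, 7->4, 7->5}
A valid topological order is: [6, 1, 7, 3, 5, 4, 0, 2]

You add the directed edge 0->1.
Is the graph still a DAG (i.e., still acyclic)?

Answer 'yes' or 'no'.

Answer: yes

Derivation:
Given toposort: [6, 1, 7, 3, 5, 4, 0, 2]
Position of 0: index 6; position of 1: index 1
New edge 0->1: backward (u after v in old order)
Backward edge: old toposort is now invalid. Check if this creates a cycle.
Does 1 already reach 0? Reachable from 1: [1, 3]. NO -> still a DAG (reorder needed).
Still a DAG? yes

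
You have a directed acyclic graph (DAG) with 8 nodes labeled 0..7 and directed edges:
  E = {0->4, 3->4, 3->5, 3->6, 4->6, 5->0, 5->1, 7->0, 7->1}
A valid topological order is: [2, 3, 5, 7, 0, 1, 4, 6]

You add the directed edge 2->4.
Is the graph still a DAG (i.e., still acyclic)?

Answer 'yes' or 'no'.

Given toposort: [2, 3, 5, 7, 0, 1, 4, 6]
Position of 2: index 0; position of 4: index 6
New edge 2->4: forward
Forward edge: respects the existing order. Still a DAG, same toposort still valid.
Still a DAG? yes

Answer: yes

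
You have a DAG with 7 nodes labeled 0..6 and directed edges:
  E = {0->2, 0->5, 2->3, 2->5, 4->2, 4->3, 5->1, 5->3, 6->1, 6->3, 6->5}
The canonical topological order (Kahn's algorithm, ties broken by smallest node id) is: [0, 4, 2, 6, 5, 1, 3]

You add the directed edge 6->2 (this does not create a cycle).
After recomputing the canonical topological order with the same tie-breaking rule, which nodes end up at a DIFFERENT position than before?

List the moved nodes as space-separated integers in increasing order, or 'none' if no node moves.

Old toposort: [0, 4, 2, 6, 5, 1, 3]
Added edge 6->2
Recompute Kahn (smallest-id tiebreak):
  initial in-degrees: [0, 2, 3, 4, 0, 3, 0]
  ready (indeg=0): [0, 4, 6]
  pop 0: indeg[2]->2; indeg[5]->2 | ready=[4, 6] | order so far=[0]
  pop 4: indeg[2]->1; indeg[3]->3 | ready=[6] | order so far=[0, 4]
  pop 6: indeg[1]->1; indeg[2]->0; indeg[3]->2; indeg[5]->1 | ready=[2] | order so far=[0, 4, 6]
  pop 2: indeg[3]->1; indeg[5]->0 | ready=[5] | order so far=[0, 4, 6, 2]
  pop 5: indeg[1]->0; indeg[3]->0 | ready=[1, 3] | order so far=[0, 4, 6, 2, 5]
  pop 1: no out-edges | ready=[3] | order so far=[0, 4, 6, 2, 5, 1]
  pop 3: no out-edges | ready=[] | order so far=[0, 4, 6, 2, 5, 1, 3]
New canonical toposort: [0, 4, 6, 2, 5, 1, 3]
Compare positions:
  Node 0: index 0 -> 0 (same)
  Node 1: index 5 -> 5 (same)
  Node 2: index 2 -> 3 (moved)
  Node 3: index 6 -> 6 (same)
  Node 4: index 1 -> 1 (same)
  Node 5: index 4 -> 4 (same)
  Node 6: index 3 -> 2 (moved)
Nodes that changed position: 2 6

Answer: 2 6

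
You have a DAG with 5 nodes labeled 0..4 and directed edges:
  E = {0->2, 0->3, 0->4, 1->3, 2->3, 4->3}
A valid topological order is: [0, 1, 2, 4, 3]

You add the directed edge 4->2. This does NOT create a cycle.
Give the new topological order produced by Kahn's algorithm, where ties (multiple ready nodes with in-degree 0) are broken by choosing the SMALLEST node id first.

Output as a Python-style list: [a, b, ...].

Old toposort: [0, 1, 2, 4, 3]
Added edge: 4->2
Position of 4 (3) > position of 2 (2). Must reorder: 4 must now come before 2.
Run Kahn's algorithm (break ties by smallest node id):
  initial in-degrees: [0, 0, 2, 4, 1]
  ready (indeg=0): [0, 1]
  pop 0: indeg[2]->1; indeg[3]->3; indeg[4]->0 | ready=[1, 4] | order so far=[0]
  pop 1: indeg[3]->2 | ready=[4] | order so far=[0, 1]
  pop 4: indeg[2]->0; indeg[3]->1 | ready=[2] | order so far=[0, 1, 4]
  pop 2: indeg[3]->0 | ready=[3] | order so far=[0, 1, 4, 2]
  pop 3: no out-edges | ready=[] | order so far=[0, 1, 4, 2, 3]
  Result: [0, 1, 4, 2, 3]

Answer: [0, 1, 4, 2, 3]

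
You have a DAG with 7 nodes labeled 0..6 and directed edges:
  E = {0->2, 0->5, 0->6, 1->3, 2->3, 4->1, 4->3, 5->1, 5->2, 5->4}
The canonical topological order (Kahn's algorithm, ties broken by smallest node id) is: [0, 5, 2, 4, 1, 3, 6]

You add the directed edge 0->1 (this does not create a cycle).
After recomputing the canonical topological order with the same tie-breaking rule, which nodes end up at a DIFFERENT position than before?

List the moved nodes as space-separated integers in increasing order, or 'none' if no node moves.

Old toposort: [0, 5, 2, 4, 1, 3, 6]
Added edge 0->1
Recompute Kahn (smallest-id tiebreak):
  initial in-degrees: [0, 3, 2, 3, 1, 1, 1]
  ready (indeg=0): [0]
  pop 0: indeg[1]->2; indeg[2]->1; indeg[5]->0; indeg[6]->0 | ready=[5, 6] | order so far=[0]
  pop 5: indeg[1]->1; indeg[2]->0; indeg[4]->0 | ready=[2, 4, 6] | order so far=[0, 5]
  pop 2: indeg[3]->2 | ready=[4, 6] | order so far=[0, 5, 2]
  pop 4: indeg[1]->0; indeg[3]->1 | ready=[1, 6] | order so far=[0, 5, 2, 4]
  pop 1: indeg[3]->0 | ready=[3, 6] | order so far=[0, 5, 2, 4, 1]
  pop 3: no out-edges | ready=[6] | order so far=[0, 5, 2, 4, 1, 3]
  pop 6: no out-edges | ready=[] | order so far=[0, 5, 2, 4, 1, 3, 6]
New canonical toposort: [0, 5, 2, 4, 1, 3, 6]
Compare positions:
  Node 0: index 0 -> 0 (same)
  Node 1: index 4 -> 4 (same)
  Node 2: index 2 -> 2 (same)
  Node 3: index 5 -> 5 (same)
  Node 4: index 3 -> 3 (same)
  Node 5: index 1 -> 1 (same)
  Node 6: index 6 -> 6 (same)
Nodes that changed position: none

Answer: none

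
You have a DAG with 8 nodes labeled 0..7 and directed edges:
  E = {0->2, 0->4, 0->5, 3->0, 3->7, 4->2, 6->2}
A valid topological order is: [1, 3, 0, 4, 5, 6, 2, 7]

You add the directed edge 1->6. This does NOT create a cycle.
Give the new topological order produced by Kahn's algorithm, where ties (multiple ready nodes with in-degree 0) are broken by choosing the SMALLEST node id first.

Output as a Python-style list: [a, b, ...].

Answer: [1, 3, 0, 4, 5, 6, 2, 7]

Derivation:
Old toposort: [1, 3, 0, 4, 5, 6, 2, 7]
Added edge: 1->6
Position of 1 (0) < position of 6 (5). Old order still valid.
Run Kahn's algorithm (break ties by smallest node id):
  initial in-degrees: [1, 0, 3, 0, 1, 1, 1, 1]
  ready (indeg=0): [1, 3]
  pop 1: indeg[6]->0 | ready=[3, 6] | order so far=[1]
  pop 3: indeg[0]->0; indeg[7]->0 | ready=[0, 6, 7] | order so far=[1, 3]
  pop 0: indeg[2]->2; indeg[4]->0; indeg[5]->0 | ready=[4, 5, 6, 7] | order so far=[1, 3, 0]
  pop 4: indeg[2]->1 | ready=[5, 6, 7] | order so far=[1, 3, 0, 4]
  pop 5: no out-edges | ready=[6, 7] | order so far=[1, 3, 0, 4, 5]
  pop 6: indeg[2]->0 | ready=[2, 7] | order so far=[1, 3, 0, 4, 5, 6]
  pop 2: no out-edges | ready=[7] | order so far=[1, 3, 0, 4, 5, 6, 2]
  pop 7: no out-edges | ready=[] | order so far=[1, 3, 0, 4, 5, 6, 2, 7]
  Result: [1, 3, 0, 4, 5, 6, 2, 7]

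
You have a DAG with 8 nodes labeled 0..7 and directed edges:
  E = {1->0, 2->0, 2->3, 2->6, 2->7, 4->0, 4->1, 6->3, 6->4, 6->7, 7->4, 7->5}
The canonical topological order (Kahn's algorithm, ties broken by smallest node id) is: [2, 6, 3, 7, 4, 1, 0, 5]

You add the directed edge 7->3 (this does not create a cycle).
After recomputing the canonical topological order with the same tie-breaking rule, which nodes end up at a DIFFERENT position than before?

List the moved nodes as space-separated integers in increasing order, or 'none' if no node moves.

Old toposort: [2, 6, 3, 7, 4, 1, 0, 5]
Added edge 7->3
Recompute Kahn (smallest-id tiebreak):
  initial in-degrees: [3, 1, 0, 3, 2, 1, 1, 2]
  ready (indeg=0): [2]
  pop 2: indeg[0]->2; indeg[3]->2; indeg[6]->0; indeg[7]->1 | ready=[6] | order so far=[2]
  pop 6: indeg[3]->1; indeg[4]->1; indeg[7]->0 | ready=[7] | order so far=[2, 6]
  pop 7: indeg[3]->0; indeg[4]->0; indeg[5]->0 | ready=[3, 4, 5] | order so far=[2, 6, 7]
  pop 3: no out-edges | ready=[4, 5] | order so far=[2, 6, 7, 3]
  pop 4: indeg[0]->1; indeg[1]->0 | ready=[1, 5] | order so far=[2, 6, 7, 3, 4]
  pop 1: indeg[0]->0 | ready=[0, 5] | order so far=[2, 6, 7, 3, 4, 1]
  pop 0: no out-edges | ready=[5] | order so far=[2, 6, 7, 3, 4, 1, 0]
  pop 5: no out-edges | ready=[] | order so far=[2, 6, 7, 3, 4, 1, 0, 5]
New canonical toposort: [2, 6, 7, 3, 4, 1, 0, 5]
Compare positions:
  Node 0: index 6 -> 6 (same)
  Node 1: index 5 -> 5 (same)
  Node 2: index 0 -> 0 (same)
  Node 3: index 2 -> 3 (moved)
  Node 4: index 4 -> 4 (same)
  Node 5: index 7 -> 7 (same)
  Node 6: index 1 -> 1 (same)
  Node 7: index 3 -> 2 (moved)
Nodes that changed position: 3 7

Answer: 3 7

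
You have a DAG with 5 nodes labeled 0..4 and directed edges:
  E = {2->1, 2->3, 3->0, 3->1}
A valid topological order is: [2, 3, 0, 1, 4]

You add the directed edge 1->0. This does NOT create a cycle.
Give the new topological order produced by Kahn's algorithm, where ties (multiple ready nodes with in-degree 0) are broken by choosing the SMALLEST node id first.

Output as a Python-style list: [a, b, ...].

Old toposort: [2, 3, 0, 1, 4]
Added edge: 1->0
Position of 1 (3) > position of 0 (2). Must reorder: 1 must now come before 0.
Run Kahn's algorithm (break ties by smallest node id):
  initial in-degrees: [2, 2, 0, 1, 0]
  ready (indeg=0): [2, 4]
  pop 2: indeg[1]->1; indeg[3]->0 | ready=[3, 4] | order so far=[2]
  pop 3: indeg[0]->1; indeg[1]->0 | ready=[1, 4] | order so far=[2, 3]
  pop 1: indeg[0]->0 | ready=[0, 4] | order so far=[2, 3, 1]
  pop 0: no out-edges | ready=[4] | order so far=[2, 3, 1, 0]
  pop 4: no out-edges | ready=[] | order so far=[2, 3, 1, 0, 4]
  Result: [2, 3, 1, 0, 4]

Answer: [2, 3, 1, 0, 4]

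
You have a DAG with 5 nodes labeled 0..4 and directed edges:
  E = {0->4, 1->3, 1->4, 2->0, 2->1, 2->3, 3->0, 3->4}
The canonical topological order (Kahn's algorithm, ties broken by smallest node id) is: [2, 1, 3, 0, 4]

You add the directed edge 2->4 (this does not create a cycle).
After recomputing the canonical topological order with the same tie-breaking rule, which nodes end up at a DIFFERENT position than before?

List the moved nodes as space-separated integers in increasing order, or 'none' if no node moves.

Answer: none

Derivation:
Old toposort: [2, 1, 3, 0, 4]
Added edge 2->4
Recompute Kahn (smallest-id tiebreak):
  initial in-degrees: [2, 1, 0, 2, 4]
  ready (indeg=0): [2]
  pop 2: indeg[0]->1; indeg[1]->0; indeg[3]->1; indeg[4]->3 | ready=[1] | order so far=[2]
  pop 1: indeg[3]->0; indeg[4]->2 | ready=[3] | order so far=[2, 1]
  pop 3: indeg[0]->0; indeg[4]->1 | ready=[0] | order so far=[2, 1, 3]
  pop 0: indeg[4]->0 | ready=[4] | order so far=[2, 1, 3, 0]
  pop 4: no out-edges | ready=[] | order so far=[2, 1, 3, 0, 4]
New canonical toposort: [2, 1, 3, 0, 4]
Compare positions:
  Node 0: index 3 -> 3 (same)
  Node 1: index 1 -> 1 (same)
  Node 2: index 0 -> 0 (same)
  Node 3: index 2 -> 2 (same)
  Node 4: index 4 -> 4 (same)
Nodes that changed position: none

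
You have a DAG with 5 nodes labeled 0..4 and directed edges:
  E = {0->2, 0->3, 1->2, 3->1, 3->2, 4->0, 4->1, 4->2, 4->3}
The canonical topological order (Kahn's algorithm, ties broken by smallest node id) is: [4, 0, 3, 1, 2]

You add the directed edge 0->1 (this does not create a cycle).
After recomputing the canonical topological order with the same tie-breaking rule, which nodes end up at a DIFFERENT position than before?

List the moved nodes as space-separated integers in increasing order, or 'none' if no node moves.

Answer: none

Derivation:
Old toposort: [4, 0, 3, 1, 2]
Added edge 0->1
Recompute Kahn (smallest-id tiebreak):
  initial in-degrees: [1, 3, 4, 2, 0]
  ready (indeg=0): [4]
  pop 4: indeg[0]->0; indeg[1]->2; indeg[2]->3; indeg[3]->1 | ready=[0] | order so far=[4]
  pop 0: indeg[1]->1; indeg[2]->2; indeg[3]->0 | ready=[3] | order so far=[4, 0]
  pop 3: indeg[1]->0; indeg[2]->1 | ready=[1] | order so far=[4, 0, 3]
  pop 1: indeg[2]->0 | ready=[2] | order so far=[4, 0, 3, 1]
  pop 2: no out-edges | ready=[] | order so far=[4, 0, 3, 1, 2]
New canonical toposort: [4, 0, 3, 1, 2]
Compare positions:
  Node 0: index 1 -> 1 (same)
  Node 1: index 3 -> 3 (same)
  Node 2: index 4 -> 4 (same)
  Node 3: index 2 -> 2 (same)
  Node 4: index 0 -> 0 (same)
Nodes that changed position: none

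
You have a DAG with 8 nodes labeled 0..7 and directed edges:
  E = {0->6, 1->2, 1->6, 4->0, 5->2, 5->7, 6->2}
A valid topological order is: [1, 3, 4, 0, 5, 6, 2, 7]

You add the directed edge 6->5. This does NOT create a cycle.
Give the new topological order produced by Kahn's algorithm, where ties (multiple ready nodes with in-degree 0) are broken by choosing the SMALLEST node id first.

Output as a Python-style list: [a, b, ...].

Answer: [1, 3, 4, 0, 6, 5, 2, 7]

Derivation:
Old toposort: [1, 3, 4, 0, 5, 6, 2, 7]
Added edge: 6->5
Position of 6 (5) > position of 5 (4). Must reorder: 6 must now come before 5.
Run Kahn's algorithm (break ties by smallest node id):
  initial in-degrees: [1, 0, 3, 0, 0, 1, 2, 1]
  ready (indeg=0): [1, 3, 4]
  pop 1: indeg[2]->2; indeg[6]->1 | ready=[3, 4] | order so far=[1]
  pop 3: no out-edges | ready=[4] | order so far=[1, 3]
  pop 4: indeg[0]->0 | ready=[0] | order so far=[1, 3, 4]
  pop 0: indeg[6]->0 | ready=[6] | order so far=[1, 3, 4, 0]
  pop 6: indeg[2]->1; indeg[5]->0 | ready=[5] | order so far=[1, 3, 4, 0, 6]
  pop 5: indeg[2]->0; indeg[7]->0 | ready=[2, 7] | order so far=[1, 3, 4, 0, 6, 5]
  pop 2: no out-edges | ready=[7] | order so far=[1, 3, 4, 0, 6, 5, 2]
  pop 7: no out-edges | ready=[] | order so far=[1, 3, 4, 0, 6, 5, 2, 7]
  Result: [1, 3, 4, 0, 6, 5, 2, 7]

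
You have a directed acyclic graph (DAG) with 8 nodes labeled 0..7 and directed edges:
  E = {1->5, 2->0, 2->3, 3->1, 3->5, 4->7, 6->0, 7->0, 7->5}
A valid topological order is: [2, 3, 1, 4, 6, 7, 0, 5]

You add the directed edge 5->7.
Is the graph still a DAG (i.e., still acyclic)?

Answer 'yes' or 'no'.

Answer: no

Derivation:
Given toposort: [2, 3, 1, 4, 6, 7, 0, 5]
Position of 5: index 7; position of 7: index 5
New edge 5->7: backward (u after v in old order)
Backward edge: old toposort is now invalid. Check if this creates a cycle.
Does 7 already reach 5? Reachable from 7: [0, 5, 7]. YES -> cycle!
Still a DAG? no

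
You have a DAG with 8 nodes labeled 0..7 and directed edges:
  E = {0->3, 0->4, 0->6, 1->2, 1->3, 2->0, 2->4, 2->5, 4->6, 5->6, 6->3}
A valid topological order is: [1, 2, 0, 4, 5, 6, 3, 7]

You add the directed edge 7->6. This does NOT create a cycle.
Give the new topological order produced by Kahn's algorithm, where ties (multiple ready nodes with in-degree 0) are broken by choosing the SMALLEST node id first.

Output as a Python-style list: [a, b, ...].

Answer: [1, 2, 0, 4, 5, 7, 6, 3]

Derivation:
Old toposort: [1, 2, 0, 4, 5, 6, 3, 7]
Added edge: 7->6
Position of 7 (7) > position of 6 (5). Must reorder: 7 must now come before 6.
Run Kahn's algorithm (break ties by smallest node id):
  initial in-degrees: [1, 0, 1, 3, 2, 1, 4, 0]
  ready (indeg=0): [1, 7]
  pop 1: indeg[2]->0; indeg[3]->2 | ready=[2, 7] | order so far=[1]
  pop 2: indeg[0]->0; indeg[4]->1; indeg[5]->0 | ready=[0, 5, 7] | order so far=[1, 2]
  pop 0: indeg[3]->1; indeg[4]->0; indeg[6]->3 | ready=[4, 5, 7] | order so far=[1, 2, 0]
  pop 4: indeg[6]->2 | ready=[5, 7] | order so far=[1, 2, 0, 4]
  pop 5: indeg[6]->1 | ready=[7] | order so far=[1, 2, 0, 4, 5]
  pop 7: indeg[6]->0 | ready=[6] | order so far=[1, 2, 0, 4, 5, 7]
  pop 6: indeg[3]->0 | ready=[3] | order so far=[1, 2, 0, 4, 5, 7, 6]
  pop 3: no out-edges | ready=[] | order so far=[1, 2, 0, 4, 5, 7, 6, 3]
  Result: [1, 2, 0, 4, 5, 7, 6, 3]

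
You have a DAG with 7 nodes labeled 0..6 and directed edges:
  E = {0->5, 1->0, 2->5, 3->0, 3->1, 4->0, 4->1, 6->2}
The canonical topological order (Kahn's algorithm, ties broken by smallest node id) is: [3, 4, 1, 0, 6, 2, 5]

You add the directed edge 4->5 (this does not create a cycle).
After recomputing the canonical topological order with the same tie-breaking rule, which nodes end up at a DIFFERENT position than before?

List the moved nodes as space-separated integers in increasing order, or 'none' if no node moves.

Old toposort: [3, 4, 1, 0, 6, 2, 5]
Added edge 4->5
Recompute Kahn (smallest-id tiebreak):
  initial in-degrees: [3, 2, 1, 0, 0, 3, 0]
  ready (indeg=0): [3, 4, 6]
  pop 3: indeg[0]->2; indeg[1]->1 | ready=[4, 6] | order so far=[3]
  pop 4: indeg[0]->1; indeg[1]->0; indeg[5]->2 | ready=[1, 6] | order so far=[3, 4]
  pop 1: indeg[0]->0 | ready=[0, 6] | order so far=[3, 4, 1]
  pop 0: indeg[5]->1 | ready=[6] | order so far=[3, 4, 1, 0]
  pop 6: indeg[2]->0 | ready=[2] | order so far=[3, 4, 1, 0, 6]
  pop 2: indeg[5]->0 | ready=[5] | order so far=[3, 4, 1, 0, 6, 2]
  pop 5: no out-edges | ready=[] | order so far=[3, 4, 1, 0, 6, 2, 5]
New canonical toposort: [3, 4, 1, 0, 6, 2, 5]
Compare positions:
  Node 0: index 3 -> 3 (same)
  Node 1: index 2 -> 2 (same)
  Node 2: index 5 -> 5 (same)
  Node 3: index 0 -> 0 (same)
  Node 4: index 1 -> 1 (same)
  Node 5: index 6 -> 6 (same)
  Node 6: index 4 -> 4 (same)
Nodes that changed position: none

Answer: none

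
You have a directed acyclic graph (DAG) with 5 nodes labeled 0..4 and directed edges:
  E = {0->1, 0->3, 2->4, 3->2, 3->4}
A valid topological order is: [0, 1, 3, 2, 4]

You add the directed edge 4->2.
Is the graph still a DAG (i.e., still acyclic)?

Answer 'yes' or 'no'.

Given toposort: [0, 1, 3, 2, 4]
Position of 4: index 4; position of 2: index 3
New edge 4->2: backward (u after v in old order)
Backward edge: old toposort is now invalid. Check if this creates a cycle.
Does 2 already reach 4? Reachable from 2: [2, 4]. YES -> cycle!
Still a DAG? no

Answer: no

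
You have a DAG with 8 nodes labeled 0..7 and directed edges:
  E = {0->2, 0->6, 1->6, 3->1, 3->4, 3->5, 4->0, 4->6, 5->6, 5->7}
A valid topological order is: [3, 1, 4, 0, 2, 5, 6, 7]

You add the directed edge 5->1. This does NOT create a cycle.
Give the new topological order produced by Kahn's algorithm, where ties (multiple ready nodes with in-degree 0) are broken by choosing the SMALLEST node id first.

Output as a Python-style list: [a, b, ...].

Old toposort: [3, 1, 4, 0, 2, 5, 6, 7]
Added edge: 5->1
Position of 5 (5) > position of 1 (1). Must reorder: 5 must now come before 1.
Run Kahn's algorithm (break ties by smallest node id):
  initial in-degrees: [1, 2, 1, 0, 1, 1, 4, 1]
  ready (indeg=0): [3]
  pop 3: indeg[1]->1; indeg[4]->0; indeg[5]->0 | ready=[4, 5] | order so far=[3]
  pop 4: indeg[0]->0; indeg[6]->3 | ready=[0, 5] | order so far=[3, 4]
  pop 0: indeg[2]->0; indeg[6]->2 | ready=[2, 5] | order so far=[3, 4, 0]
  pop 2: no out-edges | ready=[5] | order so far=[3, 4, 0, 2]
  pop 5: indeg[1]->0; indeg[6]->1; indeg[7]->0 | ready=[1, 7] | order so far=[3, 4, 0, 2, 5]
  pop 1: indeg[6]->0 | ready=[6, 7] | order so far=[3, 4, 0, 2, 5, 1]
  pop 6: no out-edges | ready=[7] | order so far=[3, 4, 0, 2, 5, 1, 6]
  pop 7: no out-edges | ready=[] | order so far=[3, 4, 0, 2, 5, 1, 6, 7]
  Result: [3, 4, 0, 2, 5, 1, 6, 7]

Answer: [3, 4, 0, 2, 5, 1, 6, 7]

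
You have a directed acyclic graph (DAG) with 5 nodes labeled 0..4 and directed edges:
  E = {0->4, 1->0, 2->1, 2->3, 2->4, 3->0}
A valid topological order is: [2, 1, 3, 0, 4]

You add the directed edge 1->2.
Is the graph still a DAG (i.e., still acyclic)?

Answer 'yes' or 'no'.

Answer: no

Derivation:
Given toposort: [2, 1, 3, 0, 4]
Position of 1: index 1; position of 2: index 0
New edge 1->2: backward (u after v in old order)
Backward edge: old toposort is now invalid. Check if this creates a cycle.
Does 2 already reach 1? Reachable from 2: [0, 1, 2, 3, 4]. YES -> cycle!
Still a DAG? no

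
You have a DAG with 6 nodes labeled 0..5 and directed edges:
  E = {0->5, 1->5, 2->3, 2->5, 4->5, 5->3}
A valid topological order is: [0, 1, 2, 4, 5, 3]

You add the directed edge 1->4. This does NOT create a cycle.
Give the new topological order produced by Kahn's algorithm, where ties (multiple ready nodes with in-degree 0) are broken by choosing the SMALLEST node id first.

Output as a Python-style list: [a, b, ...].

Old toposort: [0, 1, 2, 4, 5, 3]
Added edge: 1->4
Position of 1 (1) < position of 4 (3). Old order still valid.
Run Kahn's algorithm (break ties by smallest node id):
  initial in-degrees: [0, 0, 0, 2, 1, 4]
  ready (indeg=0): [0, 1, 2]
  pop 0: indeg[5]->3 | ready=[1, 2] | order so far=[0]
  pop 1: indeg[4]->0; indeg[5]->2 | ready=[2, 4] | order so far=[0, 1]
  pop 2: indeg[3]->1; indeg[5]->1 | ready=[4] | order so far=[0, 1, 2]
  pop 4: indeg[5]->0 | ready=[5] | order so far=[0, 1, 2, 4]
  pop 5: indeg[3]->0 | ready=[3] | order so far=[0, 1, 2, 4, 5]
  pop 3: no out-edges | ready=[] | order so far=[0, 1, 2, 4, 5, 3]
  Result: [0, 1, 2, 4, 5, 3]

Answer: [0, 1, 2, 4, 5, 3]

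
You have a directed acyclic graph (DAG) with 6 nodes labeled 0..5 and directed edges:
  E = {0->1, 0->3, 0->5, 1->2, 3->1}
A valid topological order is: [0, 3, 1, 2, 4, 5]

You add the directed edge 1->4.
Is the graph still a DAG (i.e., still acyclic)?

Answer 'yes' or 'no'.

Given toposort: [0, 3, 1, 2, 4, 5]
Position of 1: index 2; position of 4: index 4
New edge 1->4: forward
Forward edge: respects the existing order. Still a DAG, same toposort still valid.
Still a DAG? yes

Answer: yes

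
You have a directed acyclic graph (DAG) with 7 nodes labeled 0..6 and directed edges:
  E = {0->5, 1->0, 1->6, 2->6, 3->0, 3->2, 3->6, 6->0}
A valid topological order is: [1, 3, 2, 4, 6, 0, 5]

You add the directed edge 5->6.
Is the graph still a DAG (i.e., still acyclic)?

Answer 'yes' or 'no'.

Answer: no

Derivation:
Given toposort: [1, 3, 2, 4, 6, 0, 5]
Position of 5: index 6; position of 6: index 4
New edge 5->6: backward (u after v in old order)
Backward edge: old toposort is now invalid. Check if this creates a cycle.
Does 6 already reach 5? Reachable from 6: [0, 5, 6]. YES -> cycle!
Still a DAG? no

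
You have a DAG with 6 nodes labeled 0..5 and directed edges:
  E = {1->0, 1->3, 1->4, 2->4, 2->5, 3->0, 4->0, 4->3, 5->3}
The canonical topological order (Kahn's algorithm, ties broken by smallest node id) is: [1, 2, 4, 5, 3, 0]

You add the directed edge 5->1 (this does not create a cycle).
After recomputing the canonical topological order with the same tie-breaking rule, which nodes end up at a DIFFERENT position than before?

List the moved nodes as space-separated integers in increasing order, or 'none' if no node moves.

Answer: 1 2 4 5

Derivation:
Old toposort: [1, 2, 4, 5, 3, 0]
Added edge 5->1
Recompute Kahn (smallest-id tiebreak):
  initial in-degrees: [3, 1, 0, 3, 2, 1]
  ready (indeg=0): [2]
  pop 2: indeg[4]->1; indeg[5]->0 | ready=[5] | order so far=[2]
  pop 5: indeg[1]->0; indeg[3]->2 | ready=[1] | order so far=[2, 5]
  pop 1: indeg[0]->2; indeg[3]->1; indeg[4]->0 | ready=[4] | order so far=[2, 5, 1]
  pop 4: indeg[0]->1; indeg[3]->0 | ready=[3] | order so far=[2, 5, 1, 4]
  pop 3: indeg[0]->0 | ready=[0] | order so far=[2, 5, 1, 4, 3]
  pop 0: no out-edges | ready=[] | order so far=[2, 5, 1, 4, 3, 0]
New canonical toposort: [2, 5, 1, 4, 3, 0]
Compare positions:
  Node 0: index 5 -> 5 (same)
  Node 1: index 0 -> 2 (moved)
  Node 2: index 1 -> 0 (moved)
  Node 3: index 4 -> 4 (same)
  Node 4: index 2 -> 3 (moved)
  Node 5: index 3 -> 1 (moved)
Nodes that changed position: 1 2 4 5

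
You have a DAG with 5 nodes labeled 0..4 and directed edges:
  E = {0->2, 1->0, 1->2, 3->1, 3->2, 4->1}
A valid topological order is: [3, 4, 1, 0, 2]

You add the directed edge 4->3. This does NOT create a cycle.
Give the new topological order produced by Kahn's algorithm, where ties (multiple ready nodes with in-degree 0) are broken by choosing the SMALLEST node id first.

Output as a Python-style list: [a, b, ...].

Old toposort: [3, 4, 1, 0, 2]
Added edge: 4->3
Position of 4 (1) > position of 3 (0). Must reorder: 4 must now come before 3.
Run Kahn's algorithm (break ties by smallest node id):
  initial in-degrees: [1, 2, 3, 1, 0]
  ready (indeg=0): [4]
  pop 4: indeg[1]->1; indeg[3]->0 | ready=[3] | order so far=[4]
  pop 3: indeg[1]->0; indeg[2]->2 | ready=[1] | order so far=[4, 3]
  pop 1: indeg[0]->0; indeg[2]->1 | ready=[0] | order so far=[4, 3, 1]
  pop 0: indeg[2]->0 | ready=[2] | order so far=[4, 3, 1, 0]
  pop 2: no out-edges | ready=[] | order so far=[4, 3, 1, 0, 2]
  Result: [4, 3, 1, 0, 2]

Answer: [4, 3, 1, 0, 2]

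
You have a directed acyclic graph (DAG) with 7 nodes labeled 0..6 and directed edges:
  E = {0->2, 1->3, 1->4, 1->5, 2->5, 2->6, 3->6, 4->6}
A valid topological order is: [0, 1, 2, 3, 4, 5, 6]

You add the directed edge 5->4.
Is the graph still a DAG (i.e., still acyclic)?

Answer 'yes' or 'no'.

Answer: yes

Derivation:
Given toposort: [0, 1, 2, 3, 4, 5, 6]
Position of 5: index 5; position of 4: index 4
New edge 5->4: backward (u after v in old order)
Backward edge: old toposort is now invalid. Check if this creates a cycle.
Does 4 already reach 5? Reachable from 4: [4, 6]. NO -> still a DAG (reorder needed).
Still a DAG? yes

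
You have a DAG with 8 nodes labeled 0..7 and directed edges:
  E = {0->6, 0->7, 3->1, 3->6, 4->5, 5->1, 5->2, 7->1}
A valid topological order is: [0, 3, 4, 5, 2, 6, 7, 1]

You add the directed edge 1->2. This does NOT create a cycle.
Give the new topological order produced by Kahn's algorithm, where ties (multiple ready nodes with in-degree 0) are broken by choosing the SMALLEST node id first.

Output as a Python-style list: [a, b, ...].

Old toposort: [0, 3, 4, 5, 2, 6, 7, 1]
Added edge: 1->2
Position of 1 (7) > position of 2 (4). Must reorder: 1 must now come before 2.
Run Kahn's algorithm (break ties by smallest node id):
  initial in-degrees: [0, 3, 2, 0, 0, 1, 2, 1]
  ready (indeg=0): [0, 3, 4]
  pop 0: indeg[6]->1; indeg[7]->0 | ready=[3, 4, 7] | order so far=[0]
  pop 3: indeg[1]->2; indeg[6]->0 | ready=[4, 6, 7] | order so far=[0, 3]
  pop 4: indeg[5]->0 | ready=[5, 6, 7] | order so far=[0, 3, 4]
  pop 5: indeg[1]->1; indeg[2]->1 | ready=[6, 7] | order so far=[0, 3, 4, 5]
  pop 6: no out-edges | ready=[7] | order so far=[0, 3, 4, 5, 6]
  pop 7: indeg[1]->0 | ready=[1] | order so far=[0, 3, 4, 5, 6, 7]
  pop 1: indeg[2]->0 | ready=[2] | order so far=[0, 3, 4, 5, 6, 7, 1]
  pop 2: no out-edges | ready=[] | order so far=[0, 3, 4, 5, 6, 7, 1, 2]
  Result: [0, 3, 4, 5, 6, 7, 1, 2]

Answer: [0, 3, 4, 5, 6, 7, 1, 2]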